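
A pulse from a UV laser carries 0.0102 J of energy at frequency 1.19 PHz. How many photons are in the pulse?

1.29e16 photons

Per-photon energy: E = 7.885e-19 J (from frequency = 1.19 PHz).
N = E_total / E_photon = 0.0102 J / 7.885e-19 J = 1.29e16.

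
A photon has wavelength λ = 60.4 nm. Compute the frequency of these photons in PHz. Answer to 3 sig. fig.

Take c = 2.99792458 × 10^8 m/s.
First convert: λ = 60.4 nm = 6.04 × 10^-8 m.
The photon relation is f = c/λ, giving f = 4.963 × 10^15 Hz.
Converting to PHz: f = 4.963 PHz ≈ 4.96 PHz.

4.96 PHz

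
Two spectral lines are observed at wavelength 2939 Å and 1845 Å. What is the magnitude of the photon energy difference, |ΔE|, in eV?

2.50 eV

Using E = hc/λ: E₁ = 6.7589e-19 J, E₂ = 1.0767e-18 J.
|ΔE| = |6.7589e-19 − 1.0767e-18| = 4.01e-19 J = 2.50 eV.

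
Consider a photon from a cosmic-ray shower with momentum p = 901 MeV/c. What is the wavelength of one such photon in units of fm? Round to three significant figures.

First convert: p = 901 MeV/c = 4.8152·10^-19 kg·m/s.
Apply λ = h/p: λ = 1.376·10^-15 m.
Converting to fm: λ = 1.376 fm ≈ 1.38 fm.

1.38 fm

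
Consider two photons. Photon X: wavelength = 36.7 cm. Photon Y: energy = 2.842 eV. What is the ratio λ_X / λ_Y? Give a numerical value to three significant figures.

8.41 × 10^5

λ_X = 0.3670 m (from wavelength = 36.7 cm, via λ given directly).
λ_Y = 4.363 × 10^-7 m (from energy = 2.842 eV, via λ = hc/E).
Ratio = 0.3670 / 4.363 × 10^-7 = 8.41 × 10^5.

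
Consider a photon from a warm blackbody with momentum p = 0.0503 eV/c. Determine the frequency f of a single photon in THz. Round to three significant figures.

12.2 THz

First convert: p = 0.0503 eV/c = 2.6882·10^-29 kg·m/s.
Since f = pc/h for a photon, f = 1.216·10^13 Hz.
Converting to THz: f = 12.16 THz ≈ 12.2 THz.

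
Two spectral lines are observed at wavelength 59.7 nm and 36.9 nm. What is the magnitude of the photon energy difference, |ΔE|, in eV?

Using E = hc/λ: E₁ = 3.327 × 10^-18 J, E₂ = 5.383 × 10^-18 J.
|ΔE| = |3.327 × 10^-18 − 5.383 × 10^-18| = 2.06 × 10^-18 J = 12.8 eV.

12.8 eV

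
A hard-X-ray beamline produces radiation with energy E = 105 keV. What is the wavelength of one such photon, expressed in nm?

0.0118 nm

(h = 6.62607015·10^-34 J·s, c = 2.99792458·10^8 m/s, 1 eV = 1.602176634·10^-19 J.)
First convert: E = 105 keV = 1.6823·10^-14 J.
The photon relation is λ = hc/E, giving λ = 1.181·10^-11 m.
Converting to nm: λ = 0.01181 nm ≈ 0.0118 nm.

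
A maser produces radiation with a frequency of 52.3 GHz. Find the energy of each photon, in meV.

0.216 meV

(h = 6.62607015 × 10^-34 J·s, 1 eV = 1.602176634 × 10^-19 J.)
First convert: f = 52.3 GHz = 5.23 × 10^10 Hz.
Since E = hf for a photon, E = 3.465 × 10^-23 J.
Converting to meV: E = 0.2163 meV ≈ 0.216 meV.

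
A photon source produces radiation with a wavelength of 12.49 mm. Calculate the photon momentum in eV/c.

Convert to SI: λ = 12.49 mm = 0.01249 m.
The photon relation is p = h/λ, giving p = 5.305e-32 kg·m/s.
Converting to eV/c: p = 9.927e-5 eV/c ≈ 9.93e-5 eV/c.

9.93e-5 eV/c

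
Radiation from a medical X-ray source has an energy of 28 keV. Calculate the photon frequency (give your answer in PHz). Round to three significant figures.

6770 PHz

Use h = 6.62607015 × 10^-34 J·s, 1 eV = 1.602176634 × 10^-19 J.
In SI units: E = 28 keV = 4.4861 × 10^-15 J.
The photon relation is f = E/h, giving f = 6.770 × 10^18 Hz.
Converting to PHz: f = 6770 PHz ≈ 6770 PHz.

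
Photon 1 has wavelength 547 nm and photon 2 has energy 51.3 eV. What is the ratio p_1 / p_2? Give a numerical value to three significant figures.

0.0442

p_1 = 1.211 × 10^-27 kg·m/s (from wavelength = 547 nm, via p = h/λ).
p_2 = 2.742 × 10^-26 kg·m/s (from energy = 51.3 eV, via p = E/c).
Ratio = 1.211 × 10^-27 / 2.742 × 10^-26 = 0.0442.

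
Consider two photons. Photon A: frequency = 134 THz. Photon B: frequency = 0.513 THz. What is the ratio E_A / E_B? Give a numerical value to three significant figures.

E_A = 8.879e-20 J (from frequency = 134 THz, via E = hf).
E_B = 3.399e-22 J (from frequency = 0.513 THz, via E = hf).
Ratio = 8.879e-20 / 3.399e-22 = 261.

261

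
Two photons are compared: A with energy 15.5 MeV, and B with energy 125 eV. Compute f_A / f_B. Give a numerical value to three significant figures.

f_A = 3.748 × 10^21 Hz (from energy = 15.5 MeV, via f = E/h).
f_B = 3.022 × 10^16 Hz (from energy = 125 eV, via f = E/h).
Ratio = 3.748 × 10^21 / 3.022 × 10^16 = 1.24 × 10^5.

1.24 × 10^5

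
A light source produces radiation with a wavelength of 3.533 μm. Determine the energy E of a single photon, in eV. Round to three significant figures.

First convert: λ = 3.533 μm = 3.533 × 10^-6 m.
For a photon E = hc/λ, so E = 5.623 × 10^-20 J.
Converting to eV: E = 0.3509 eV ≈ 0.351 eV.

0.351 eV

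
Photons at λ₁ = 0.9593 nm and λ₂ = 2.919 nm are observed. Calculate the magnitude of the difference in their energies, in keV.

0.868 keV

Using E = hc/λ: E₁ = 2.0707e-16 J, E₂ = 6.8052e-17 J.
|ΔE| = |2.0707e-16 − 6.8052e-17| = 1.39e-16 J = 0.868 keV.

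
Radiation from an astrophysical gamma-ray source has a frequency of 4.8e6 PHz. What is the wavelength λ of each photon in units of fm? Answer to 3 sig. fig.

62.5 fm

Use c = 2.99792458e8 m/s.
First convert: f = 4.8e6 PHz = 4.8e21 Hz.
The photon relation is λ = c/f, giving λ = 6.246e-14 m.
Converting to fm: λ = 62.46 fm ≈ 62.5 fm.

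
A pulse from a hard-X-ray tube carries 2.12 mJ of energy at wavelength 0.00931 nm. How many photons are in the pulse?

Per-photon energy: E = 2.134e-14 J (from wavelength = 0.00931 nm).
N = E_total / E_photon = 0.00212 J / 2.134e-14 J = 9.94e10.

9.94e10 photons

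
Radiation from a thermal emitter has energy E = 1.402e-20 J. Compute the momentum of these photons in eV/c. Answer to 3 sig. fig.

0.0875 eV/c

(c = 2.99792458e8 m/s, 1 eV = 1.602176634e-19 J.)
For a photon p = E/c, so p = 4.677e-29 kg·m/s.
Converting to eV/c: p = 0.08751 eV/c ≈ 0.0875 eV/c.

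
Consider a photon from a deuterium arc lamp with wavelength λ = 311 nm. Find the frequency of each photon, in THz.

(c = 2.99792458e8 m/s.)
First convert: λ = 311 nm = 3.11e-7 m.
Apply f = c/λ: f = 9.640e14 Hz.
Converting to THz: f = 964.0 THz ≈ 964 THz.

964 THz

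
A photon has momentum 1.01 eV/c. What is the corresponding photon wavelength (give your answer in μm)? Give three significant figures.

Take h = 6.62607015e-34 J·s, c = 2.99792458e8 m/s, 1 eV = 1.602176634e-19 J.
First convert: p = 1.01 eV/c = 5.3977e-28 kg·m/s.
Since λ = h/p for a photon, λ = 1.228e-6 m.
Converting to μm: λ = 1.228 μm ≈ 1.23 μm.

1.23 μm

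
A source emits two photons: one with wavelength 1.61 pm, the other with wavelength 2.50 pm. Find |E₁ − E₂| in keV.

Using E = hc/λ: E₁ = 1.234 × 10^-13 J, E₂ = 7.946 × 10^-14 J.
|ΔE| = |1.234 × 10^-13 − 7.946 × 10^-14| = 4.39 × 10^-14 J = 274 keV.

274 keV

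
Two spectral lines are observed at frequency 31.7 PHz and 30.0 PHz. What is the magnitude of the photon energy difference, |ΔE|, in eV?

7.03 eV

Using E = hf: E₁ = 2.100e-17 J, E₂ = 1.988e-17 J.
|ΔE| = |2.100e-17 − 1.988e-17| = 1.13e-18 J = 7.03 eV.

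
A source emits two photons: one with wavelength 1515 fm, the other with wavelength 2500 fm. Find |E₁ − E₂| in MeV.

0.322 MeV

Using E = hc/λ: E₁ = 1.3112e-13 J, E₂ = 7.9458e-14 J.
|ΔE| = |1.3112e-13 − 7.9458e-14| = 5.17e-14 J = 0.322 MeV.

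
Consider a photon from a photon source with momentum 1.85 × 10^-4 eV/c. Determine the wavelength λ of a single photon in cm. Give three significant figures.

0.670 cm

Take h = 6.62607015 × 10^-34 J·s, c = 2.99792458 × 10^8 m/s, 1 eV = 1.602176634 × 10^-19 J.
First convert: p = 1.85 × 10^-4 eV/c = 9.8869 × 10^-32 kg·m/s.
Apply λ = h/p: λ = 0.006702 m.
Converting to cm: λ = 0.6702 cm ≈ 0.670 cm.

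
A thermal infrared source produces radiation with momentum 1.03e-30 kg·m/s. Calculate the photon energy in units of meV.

1.93 meV

(c = 2.99792458e8 m/s, 1 eV = 1.602176634e-19 J.)
Since E = pc for a photon, E = 3.088e-22 J.
Converting to meV: E = 1.927 meV ≈ 1.93 meV.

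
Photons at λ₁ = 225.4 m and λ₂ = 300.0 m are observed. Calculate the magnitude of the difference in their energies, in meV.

1.37 × 10^-6 meV

Using E = hc/λ: E₁ = 8.8130 × 10^-28 J, E₂ = 6.6215 × 10^-28 J.
|ΔE| = |8.8130 × 10^-28 − 6.6215 × 10^-28| = 2.19 × 10^-28 J = 1.37 × 10^-6 meV.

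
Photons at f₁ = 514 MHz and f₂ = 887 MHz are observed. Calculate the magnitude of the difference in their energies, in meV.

1.54e-3 meV

Using E = hf: E₁ = 3.406e-25 J, E₂ = 5.877e-25 J.
|ΔE| = |3.406e-25 − 5.877e-25| = 2.47e-25 J = 1.54e-3 meV.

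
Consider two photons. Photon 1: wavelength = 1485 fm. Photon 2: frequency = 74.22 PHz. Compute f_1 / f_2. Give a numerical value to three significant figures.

2720

f_1 = 2.019e20 Hz (from wavelength = 1485 fm, via f = c/λ).
f_2 = 7.422e16 Hz (from frequency = 74.22 PHz, via f given directly).
Ratio = 2.019e20 / 7.422e16 = 2720.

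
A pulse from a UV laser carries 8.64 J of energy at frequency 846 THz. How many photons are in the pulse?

Per-photon energy: E = 5.606·10^-19 J (from frequency = 846 THz).
N = E_total / E_photon = 8.64 J / 5.606·10^-19 J = 1.54·10^19.

1.54·10^19 photons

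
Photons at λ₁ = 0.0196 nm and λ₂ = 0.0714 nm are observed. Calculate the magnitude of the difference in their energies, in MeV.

Using E = hc/λ: E₁ = 1.013 × 10^-14 J, E₂ = 2.782 × 10^-15 J.
|ΔE| = |1.013 × 10^-14 − 2.782 × 10^-15| = 7.35 × 10^-15 J = 0.0459 MeV.

0.0459 MeV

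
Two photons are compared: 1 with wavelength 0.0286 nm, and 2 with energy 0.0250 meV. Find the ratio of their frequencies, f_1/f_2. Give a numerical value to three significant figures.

1.73 × 10^9

f_1 = 1.048 × 10^19 Hz (from wavelength = 0.0286 nm, via f = c/λ).
f_2 = 6.045 × 10^9 Hz (from energy = 0.0250 meV, via f = E/h).
Ratio = 1.048 × 10^19 / 6.045 × 10^9 = 1.73 × 10^9.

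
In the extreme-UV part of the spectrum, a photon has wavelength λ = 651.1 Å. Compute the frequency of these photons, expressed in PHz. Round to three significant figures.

4.60 PHz

First convert: λ = 651.1 Å = 6.511 × 10^-8 m.
Since f = c/λ for a photon, f = 4.604 × 10^15 Hz.
Converting to PHz: f = 4.604 PHz ≈ 4.60 PHz.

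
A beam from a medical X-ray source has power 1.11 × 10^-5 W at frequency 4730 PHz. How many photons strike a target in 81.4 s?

Total energy: E_total = P·t = 1.11 × 10^-5 × 81.4 = 9.035 × 10^-4 J.
Per-photon energy: E = 3.134 × 10^-15 J.
N = E_total / E_photon = 2.88 × 10^11.

2.88 × 10^11 photons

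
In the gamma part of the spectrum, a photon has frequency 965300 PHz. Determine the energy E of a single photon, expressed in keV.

Take h = 6.62607015e-34 J·s, 1 eV = 1.602176634e-19 J.
Convert to SI: f = 965300 PHz = 9.653e20 Hz.
For a photon E = hf, so E = 6.396e-13 J.
Converting to keV: E = 3992 keV ≈ 3990 keV.

3990 keV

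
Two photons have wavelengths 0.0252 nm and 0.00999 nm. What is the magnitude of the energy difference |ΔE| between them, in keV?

74.9 keV

Using E = hc/λ: E₁ = 7.883e-15 J, E₂ = 1.988e-14 J.
|ΔE| = |7.883e-15 − 1.988e-14| = 1.20e-14 J = 74.9 keV.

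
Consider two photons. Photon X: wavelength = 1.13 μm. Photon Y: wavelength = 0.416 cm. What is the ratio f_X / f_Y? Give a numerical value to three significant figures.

f_X = 2.653 × 10^14 Hz (from wavelength = 1.13 μm, via f = c/λ).
f_Y = 7.207 × 10^10 Hz (from wavelength = 0.416 cm, via f = c/λ).
Ratio = 2.653 × 10^14 / 7.207 × 10^10 = 3680.

3680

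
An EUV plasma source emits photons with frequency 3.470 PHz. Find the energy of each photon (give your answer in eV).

14.4 eV

First convert: f = 3.470 PHz = 3.470·10^15 Hz.
Apply E = hf: E = 2.299·10^-18 J.
Converting to eV: E = 14.35 eV ≈ 14.4 eV.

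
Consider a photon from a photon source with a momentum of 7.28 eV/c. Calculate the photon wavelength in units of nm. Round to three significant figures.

(h = 6.62607015 × 10^-34 J·s, c = 2.99792458 × 10^8 m/s, 1 eV = 1.602176634 × 10^-19 J.)
In SI units: p = 7.28 eV/c = 3.8906 × 10^-27 kg·m/s.
Apply λ = h/p: λ = 1.703 × 10^-7 m.
Converting to nm: λ = 170.3 nm ≈ 170 nm.

170 nm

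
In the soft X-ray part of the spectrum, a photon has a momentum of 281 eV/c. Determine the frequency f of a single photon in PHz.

Convert to SI: p = 281 eV/c = 1.5017 × 10^-25 kg·m/s.
The photon relation is f = pc/h, giving f = 6.795 × 10^16 Hz.
Converting to PHz: f = 67.95 PHz ≈ 67.9 PHz.

67.9 PHz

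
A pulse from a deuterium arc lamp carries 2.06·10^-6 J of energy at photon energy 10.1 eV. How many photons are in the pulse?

1.27·10^12 photons

Per-photon energy: E = 1.618·10^-18 J (from energy = 10.1 eV).
N = E_total / E_photon = 2.06·10^-6 J / 1.618·10^-18 J = 1.27·10^12.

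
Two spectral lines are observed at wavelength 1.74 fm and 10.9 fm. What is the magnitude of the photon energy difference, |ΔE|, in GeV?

Using E = hc/λ: E₁ = 1.142 × 10^-10 J, E₂ = 1.822 × 10^-11 J.
|ΔE| = |1.142 × 10^-10 − 1.822 × 10^-11| = 9.59 × 10^-11 J = 0.599 GeV.

0.599 GeV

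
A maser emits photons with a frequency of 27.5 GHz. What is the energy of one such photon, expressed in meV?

Take h = 6.62607015e-34 J·s, 1 eV = 1.602176634e-19 J.
Convert to SI: f = 27.5 GHz = 2.75e10 Hz.
Since E = hf for a photon, E = 1.822e-23 J.
Converting to meV: E = 0.1137 meV ≈ 0.114 meV.

0.114 meV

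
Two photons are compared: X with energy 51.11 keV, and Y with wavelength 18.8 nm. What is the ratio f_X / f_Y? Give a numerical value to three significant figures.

f_X = 1.236e19 Hz (from energy = 51.11 keV, via f = E/h).
f_Y = 1.595e16 Hz (from wavelength = 18.8 nm, via f = c/λ).
Ratio = 1.236e19 / 1.595e16 = 775.

775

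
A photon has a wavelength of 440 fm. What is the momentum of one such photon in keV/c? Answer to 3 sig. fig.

Take h = 6.62607015·10^-34 J·s, c = 2.99792458·10^8 m/s, 1 eV = 1.602176634·10^-19 J.
Convert to SI: λ = 440 fm = 4.4·10^-13 m.
For a photon p = h/λ, so p = 1.506·10^-21 kg·m/s.
Converting to keV/c: p = 2818 keV/c ≈ 2820 keV/c.

2820 keV/c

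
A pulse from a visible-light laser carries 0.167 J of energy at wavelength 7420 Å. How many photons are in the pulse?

6.24e17 photons

Per-photon energy: E = 2.677e-19 J (from wavelength = 7420 Å).
N = E_total / E_photon = 0.167 J / 2.677e-19 J = 6.24e17.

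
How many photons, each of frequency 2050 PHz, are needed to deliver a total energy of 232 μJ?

Per-photon energy: E = 1.358·10^-15 J (from frequency = 2050 PHz).
N = E_total / E_photon = 2.32·10^-4 J / 1.358·10^-15 J = 1.71·10^11.

1.71·10^11 photons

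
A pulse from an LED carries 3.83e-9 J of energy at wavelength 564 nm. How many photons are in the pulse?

Per-photon energy: E = 3.522e-19 J (from wavelength = 564 nm).
N = E_total / E_photon = 3.83e-9 J / 3.522e-19 J = 1.09e10.

1.09e10 photons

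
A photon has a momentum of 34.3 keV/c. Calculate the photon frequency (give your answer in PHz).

8290 PHz

(h = 6.62607015·10^-34 J·s, c = 2.99792458·10^8 m/s, 1 eV = 1.602176634·10^-19 J.)
In SI units: p = 34.3 keV/c = 1.8331·10^-23 kg·m/s.
Since f = pc/h for a photon, f = 8.294·10^18 Hz.
Converting to PHz: f = 8294 PHz ≈ 8290 PHz.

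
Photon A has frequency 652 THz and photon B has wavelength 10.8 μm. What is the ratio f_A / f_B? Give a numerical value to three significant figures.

f_A = 6.520e14 Hz (from frequency = 652 THz, via f given directly).
f_B = 2.776e13 Hz (from wavelength = 10.8 μm, via f = c/λ).
Ratio = 6.520e14 / 2.776e13 = 23.5.

23.5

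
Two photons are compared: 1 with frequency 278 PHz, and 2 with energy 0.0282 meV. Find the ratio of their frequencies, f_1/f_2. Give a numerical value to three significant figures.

f_1 = 2.780e17 Hz (from frequency = 278 PHz, via f given directly).
f_2 = 6.819e9 Hz (from energy = 0.0282 meV, via f = E/h).
Ratio = 2.780e17 / 6.819e9 = 4.08e7.

4.08e7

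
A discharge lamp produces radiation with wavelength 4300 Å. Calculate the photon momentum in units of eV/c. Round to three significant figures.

2.88 eV/c

In SI units: λ = 4300 Å = 4.3e-7 m.
The photon relation is p = h/λ, giving p = 1.541e-27 kg·m/s.
Converting to eV/c: p = 2.883 eV/c ≈ 2.88 eV/c.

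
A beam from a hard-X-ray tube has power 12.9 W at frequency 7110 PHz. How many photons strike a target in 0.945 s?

Total energy: E_total = P·t = 12.9 × 0.945 = 12.19 J.
Per-photon energy: E = 4.711e-15 J.
N = E_total / E_photon = 2.59e15.

2.59e15 photons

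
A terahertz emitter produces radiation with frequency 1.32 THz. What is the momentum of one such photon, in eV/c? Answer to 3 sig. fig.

5.46 × 10^-3 eV/c

(h = 6.62607015 × 10^-34 J·s, c = 2.99792458 × 10^8 m/s, 1 eV = 1.602176634 × 10^-19 J.)
First convert: f = 1.32 THz = 1.32 × 10^12 Hz.
Since p = hf/c for a photon, p = 2.917 × 10^-30 kg·m/s.
Converting to eV/c: p = 0.005459 eV/c ≈ 5.46 × 10^-3 eV/c.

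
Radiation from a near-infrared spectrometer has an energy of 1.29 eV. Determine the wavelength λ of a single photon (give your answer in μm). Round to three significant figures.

0.961 μm

(h = 6.62607015 × 10^-34 J·s, c = 2.99792458 × 10^8 m/s, 1 eV = 1.602176634 × 10^-19 J.)
In SI units: E = 1.29 eV = 2.0668 × 10^-19 J.
The photon relation is λ = hc/E, giving λ = 9.611 × 10^-7 m.
Converting to μm: λ = 0.9611 μm ≈ 0.961 μm.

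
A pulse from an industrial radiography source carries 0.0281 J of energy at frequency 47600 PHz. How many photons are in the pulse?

8.91·10^11 photons

Per-photon energy: E = 3.154·10^-14 J (from frequency = 47600 PHz).
N = E_total / E_photon = 0.0281 J / 3.154·10^-14 J = 8.91·10^11.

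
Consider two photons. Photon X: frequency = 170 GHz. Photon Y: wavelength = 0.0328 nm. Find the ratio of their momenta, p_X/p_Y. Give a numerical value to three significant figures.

p_X = 3.757e-31 kg·m/s (from frequency = 170 GHz, via p = hf/c).
p_Y = 2.020e-23 kg·m/s (from wavelength = 0.0328 nm, via p = h/λ).
Ratio = 3.757e-31 / 2.020e-23 = 1.86e-8.

1.86e-8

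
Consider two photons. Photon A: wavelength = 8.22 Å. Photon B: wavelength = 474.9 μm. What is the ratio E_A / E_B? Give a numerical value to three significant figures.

5.78 × 10^5

E_A = 2.417 × 10^-16 J (from wavelength = 8.22 Å, via E = hc/λ).
E_B = 4.183 × 10^-22 J (from wavelength = 474.9 μm, via E = hc/λ).
Ratio = 2.417 × 10^-16 / 4.183 × 10^-22 = 5.78 × 10^5.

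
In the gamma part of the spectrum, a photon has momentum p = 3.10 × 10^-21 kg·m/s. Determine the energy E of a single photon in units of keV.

The photon relation is E = pc, giving E = 9.294 × 10^-13 J.
Converting to keV: E = 5801 keV ≈ 5800 keV.

5800 keV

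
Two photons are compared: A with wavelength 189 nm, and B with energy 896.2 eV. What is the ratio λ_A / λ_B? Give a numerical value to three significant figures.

137

λ_A = 1.890·10^-7 m (from wavelength = 189 nm, via λ given directly).
λ_B = 1.383·10^-9 m (from energy = 896.2 eV, via λ = hc/E).
Ratio = 1.890·10^-7 / 1.383·10^-9 = 137.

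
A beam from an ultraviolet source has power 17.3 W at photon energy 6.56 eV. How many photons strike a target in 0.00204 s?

3.36 × 10^16 photons

Total energy: E_total = P·t = 17.3 × 0.00204 = 0.03529 J.
Per-photon energy: E = 1.051 × 10^-18 J.
N = E_total / E_photon = 3.36 × 10^16.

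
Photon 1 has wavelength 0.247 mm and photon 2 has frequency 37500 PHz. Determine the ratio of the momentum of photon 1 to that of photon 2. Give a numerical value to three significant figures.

p_1 = 2.683 × 10^-30 kg·m/s (from wavelength = 0.247 mm, via p = h/λ).
p_2 = 8.288 × 10^-23 kg·m/s (from frequency = 37500 PHz, via p = hf/c).
Ratio = 2.683 × 10^-30 / 8.288 × 10^-23 = 3.24 × 10^-8.

3.24 × 10^-8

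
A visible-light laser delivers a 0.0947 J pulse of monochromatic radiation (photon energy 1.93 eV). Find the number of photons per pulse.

Per-photon energy: E = 3.092e-19 J (from energy = 1.93 eV).
N = E_total / E_photon = 0.0947 J / 3.092e-19 J = 3.06e17.

3.06e17 photons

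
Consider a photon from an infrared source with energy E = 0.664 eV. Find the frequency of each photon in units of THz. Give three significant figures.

In SI units: E = 0.664 eV = 1.0638e-19 J.
Since f = E/h for a photon, f = 1.606e14 Hz.
Converting to THz: f = 160.6 THz ≈ 161 THz.

161 THz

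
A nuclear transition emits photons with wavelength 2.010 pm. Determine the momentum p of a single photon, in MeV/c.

0.617 MeV/c

Take h = 6.62607015 × 10^-34 J·s, c = 2.99792458 × 10^8 m/s, 1 eV = 1.602176634 × 10^-19 J.
In SI units: λ = 2.010 pm = 2.010 × 10^-12 m.
Apply p = h/λ: p = 3.297 × 10^-22 kg·m/s.
Converting to MeV/c: p = 0.6168 MeV/c ≈ 0.617 MeV/c.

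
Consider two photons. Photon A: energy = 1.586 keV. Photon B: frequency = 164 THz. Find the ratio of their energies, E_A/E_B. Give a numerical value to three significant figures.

E_A = 2.541e-16 J (from energy = 1.586 keV, via E given directly).
E_B = 1.087e-19 J (from frequency = 164 THz, via E = hf).
Ratio = 2.541e-16 / 1.087e-19 = 2340.

2340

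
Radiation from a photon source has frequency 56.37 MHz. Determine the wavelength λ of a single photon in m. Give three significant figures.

Take c = 2.99792458 × 10^8 m/s.
In SI units: f = 56.37 MHz = 5.637 × 10^7 Hz.
For a photon λ = c/f, so λ = 5.318 m.
So λ ≈ 5.32 m.

5.32 m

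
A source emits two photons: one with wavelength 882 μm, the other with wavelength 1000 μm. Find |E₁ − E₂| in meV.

Using E = hc/λ: E₁ = 2.252 × 10^-22 J, E₂ = 1.986 × 10^-22 J.
|ΔE| = |2.252 × 10^-22 − 1.986 × 10^-22| = 2.66 × 10^-23 J = 0.166 meV.

0.166 meV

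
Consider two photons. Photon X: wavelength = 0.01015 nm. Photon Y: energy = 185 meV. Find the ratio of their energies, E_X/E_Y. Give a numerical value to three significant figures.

E_X = 1.957e-14 J (from wavelength = 0.01015 nm, via E = hc/λ).
E_Y = 2.964e-20 J (from energy = 185 meV, via E given directly).
Ratio = 1.957e-14 / 2.964e-20 = 6.60e5.

6.60e5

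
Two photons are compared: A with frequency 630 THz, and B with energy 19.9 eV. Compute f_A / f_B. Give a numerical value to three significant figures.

0.131

f_A = 6.300e14 Hz (from frequency = 630 THz, via f given directly).
f_B = 4.812e15 Hz (from energy = 19.9 eV, via f = E/h).
Ratio = 6.300e14 / 4.812e15 = 0.131.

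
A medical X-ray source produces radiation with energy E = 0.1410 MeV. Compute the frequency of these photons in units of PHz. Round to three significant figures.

In SI units: E = 0.1410 MeV = 2.2591e-14 J.
Since f = E/h for a photon, f = 3.409e19 Hz.
Converting to PHz: f = 34090 PHz ≈ 3.41e4 PHz.

3.41e4 PHz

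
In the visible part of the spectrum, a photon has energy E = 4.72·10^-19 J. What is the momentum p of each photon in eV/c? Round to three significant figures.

2.95 eV/c

Use c = 2.99792458·10^8 m/s, 1 eV = 1.602176634·10^-19 J.
For a photon p = E/c, so p = 1.574·10^-27 kg·m/s.
Converting to eV/c: p = 2.946 eV/c ≈ 2.95 eV/c.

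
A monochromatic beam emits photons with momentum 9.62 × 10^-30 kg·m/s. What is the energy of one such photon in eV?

(c = 2.99792458 × 10^8 m/s, 1 eV = 1.602176634 × 10^-19 J.)
Apply E = pc: E = 2.884 × 10^-21 J.
Converting to eV: E = 0.01800 eV ≈ 0.0180 eV.

0.0180 eV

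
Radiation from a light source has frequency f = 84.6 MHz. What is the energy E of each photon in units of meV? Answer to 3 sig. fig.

Use h = 6.62607015 × 10^-34 J·s, 1 eV = 1.602176634 × 10^-19 J.
First convert: f = 84.6 MHz = 8.46 × 10^7 Hz.
Apply E = hf: E = 5.606 × 10^-26 J.
Converting to meV: E = 3.499 × 10^-4 meV ≈ 3.50 × 10^-4 meV.

3.50 × 10^-4 meV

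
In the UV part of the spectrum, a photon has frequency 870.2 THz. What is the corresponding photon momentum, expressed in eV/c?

In SI units: f = 870.2 THz = 8.702e14 Hz.
Since p = hf/c for a photon, p = 1.923e-27 kg·m/s.
Converting to eV/c: p = 3.599 eV/c ≈ 3.60 eV/c.

3.60 eV/c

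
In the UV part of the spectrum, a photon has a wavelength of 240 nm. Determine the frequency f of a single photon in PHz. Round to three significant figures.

1.25 PHz

Take c = 2.99792458e8 m/s.
First convert: λ = 240 nm = 2.4e-7 m.
The photon relation is f = c/λ, giving f = 1.249e15 Hz.
Converting to PHz: f = 1.249 PHz ≈ 1.25 PHz.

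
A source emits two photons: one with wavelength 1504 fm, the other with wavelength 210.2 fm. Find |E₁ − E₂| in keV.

Using E = hc/λ: E₁ = 1.3208 × 10^-13 J, E₂ = 9.4503 × 10^-13 J.
|ΔE| = |1.3208 × 10^-13 − 9.4503 × 10^-13| = 8.13 × 10^-13 J = 5070 keV.

5070 keV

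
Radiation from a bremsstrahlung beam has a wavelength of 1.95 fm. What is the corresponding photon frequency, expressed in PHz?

1.54e8 PHz

(c = 2.99792458e8 m/s.)
In SI units: λ = 1.95 fm = 1.95e-15 m.
The photon relation is f = c/λ, giving f = 1.537e23 Hz.
Converting to PHz: f = 1.537e8 PHz ≈ 1.54e8 PHz.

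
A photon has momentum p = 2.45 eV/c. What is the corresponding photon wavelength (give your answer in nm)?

506 nm

Take h = 6.62607015e-34 J·s, c = 2.99792458e8 m/s, 1 eV = 1.602176634e-19 J.
Convert to SI: p = 2.45 eV/c = 1.3094e-27 kg·m/s.
The photon relation is λ = h/p, giving λ = 5.061e-7 m.
Converting to nm: λ = 506.1 nm ≈ 506 nm.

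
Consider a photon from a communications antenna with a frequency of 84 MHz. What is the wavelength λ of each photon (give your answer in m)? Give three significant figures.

In SI units: f = 84 MHz = 8.4 × 10^7 Hz.
For a photon λ = c/f, so λ = 3.569 m.
So λ ≈ 3.57 m.

3.57 m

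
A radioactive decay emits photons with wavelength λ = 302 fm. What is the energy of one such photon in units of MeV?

Use h = 6.62607015e-34 J·s, c = 2.99792458e8 m/s, 1 eV = 1.602176634e-19 J.
First convert: λ = 302 fm = 3.02e-13 m.
Apply E = hc/λ: E = 6.578e-13 J.
Converting to MeV: E = 4.105 MeV ≈ 4.11 MeV.

4.11 MeV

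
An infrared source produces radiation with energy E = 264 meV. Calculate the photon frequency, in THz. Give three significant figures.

Use h = 6.62607015e-34 J·s, 1 eV = 1.602176634e-19 J.
First convert: E = 264 meV = 4.2297e-20 J.
Apply f = E/h: f = 6.383e13 Hz.
Converting to THz: f = 63.83 THz ≈ 63.8 THz.

63.8 THz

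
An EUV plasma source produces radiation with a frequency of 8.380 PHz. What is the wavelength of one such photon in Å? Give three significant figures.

First convert: f = 8.380 PHz = 8.380e15 Hz.
The photon relation is λ = c/f, giving λ = 3.577e-8 m.
Converting to Å: λ = 357.7 Å ≈ 358 Å.

358 Å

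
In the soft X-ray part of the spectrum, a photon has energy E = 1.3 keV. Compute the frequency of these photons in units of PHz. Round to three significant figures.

314 PHz

First convert: E = 1.3 keV = 2.0828e-16 J.
The photon relation is f = E/h, giving f = 3.143e17 Hz.
Converting to PHz: f = 314.3 PHz ≈ 314 PHz.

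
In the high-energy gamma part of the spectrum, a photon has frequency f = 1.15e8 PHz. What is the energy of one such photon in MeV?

Take h = 6.62607015e-34 J·s, 1 eV = 1.602176634e-19 J.
In SI units: f = 1.15e8 PHz = 1.15e23 Hz.
Apply E = hf: E = 7.620e-11 J.
Converting to MeV: E = 475.6 MeV ≈ 476 MeV.

476 MeV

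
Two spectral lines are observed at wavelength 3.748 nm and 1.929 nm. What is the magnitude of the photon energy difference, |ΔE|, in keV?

Using E = hc/λ: E₁ = 5.3000e-17 J, E₂ = 1.0298e-16 J.
|ΔE| = |5.3000e-17 − 1.0298e-16| = 5.00e-17 J = 0.312 keV.

0.312 keV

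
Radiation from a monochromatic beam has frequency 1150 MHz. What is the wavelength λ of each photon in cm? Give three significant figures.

Use c = 2.99792458 × 10^8 m/s.
In SI units: f = 1150 MHz = 1.15 × 10^9 Hz.
For a photon λ = c/f, so λ = 0.2607 m.
Converting to cm: λ = 26.07 cm ≈ 26.1 cm.

26.1 cm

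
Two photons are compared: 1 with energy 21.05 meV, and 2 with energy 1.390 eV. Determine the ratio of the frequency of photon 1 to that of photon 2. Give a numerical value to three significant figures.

f_1 = 5.090 × 10^12 Hz (from energy = 21.05 meV, via f = E/h).
f_2 = 3.361 × 10^14 Hz (from energy = 1.390 eV, via f = E/h).
Ratio = 5.090 × 10^12 / 3.361 × 10^14 = 0.0151.

0.0151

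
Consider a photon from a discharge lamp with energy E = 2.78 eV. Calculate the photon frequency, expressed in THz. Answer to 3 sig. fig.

Use h = 6.62607015e-34 J·s, 1 eV = 1.602176634e-19 J.
First convert: E = 2.78 eV = 4.4541e-19 J.
For a photon f = E/h, so f = 6.722e14 Hz.
Converting to THz: f = 672.2 THz ≈ 672 THz.

672 THz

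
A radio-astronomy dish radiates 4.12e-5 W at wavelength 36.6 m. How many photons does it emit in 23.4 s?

1.78e23 photons

Total energy: E_total = P·t = 4.12e-5 × 23.4 = 9.641e-4 J.
Per-photon energy: E = 5.427e-27 J.
N = E_total / E_photon = 1.78e23.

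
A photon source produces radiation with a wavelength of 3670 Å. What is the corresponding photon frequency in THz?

In SI units: λ = 3670 Å = 3.67 × 10^-7 m.
Since f = c/λ for a photon, f = 8.169 × 10^14 Hz.
Converting to THz: f = 816.9 THz ≈ 817 THz.

817 THz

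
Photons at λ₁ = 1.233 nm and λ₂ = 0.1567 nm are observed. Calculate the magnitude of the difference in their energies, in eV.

6910 eV

Using E = hc/λ: E₁ = 1.6111 × 10^-16 J, E₂ = 1.2677 × 10^-15 J.
|ΔE| = |1.6111 × 10^-16 − 1.2677 × 10^-15| = 1.11 × 10^-15 J = 6910 eV.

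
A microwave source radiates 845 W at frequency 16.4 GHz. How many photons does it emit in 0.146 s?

Total energy: E_total = P·t = 845 × 0.146 = 123.4 J.
Per-photon energy: E = 1.087 × 10^-23 J.
N = E_total / E_photon = 1.14 × 10^25.

1.14 × 10^25 photons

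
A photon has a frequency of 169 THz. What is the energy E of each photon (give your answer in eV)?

0.699 eV

First convert: f = 169 THz = 1.69e14 Hz.
Since E = hf for a photon, E = 1.120e-19 J.
Converting to eV: E = 0.6989 eV ≈ 0.699 eV.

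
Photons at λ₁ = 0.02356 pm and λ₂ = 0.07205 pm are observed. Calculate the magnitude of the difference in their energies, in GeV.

Using E = hc/λ: E₁ = 8.4314e-12 J, E₂ = 2.7570e-12 J.
|ΔE| = |8.4314e-12 − 2.7570e-12| = 5.67e-12 J = 0.0354 GeV.

0.0354 GeV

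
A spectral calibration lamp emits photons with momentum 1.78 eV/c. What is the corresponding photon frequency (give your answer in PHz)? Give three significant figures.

In SI units: p = 1.78 eV/c = 9.5128e-28 kg·m/s.
Since f = pc/h for a photon, f = 4.304e14 Hz.
Converting to PHz: f = 0.4304 PHz ≈ 0.430 PHz.

0.430 PHz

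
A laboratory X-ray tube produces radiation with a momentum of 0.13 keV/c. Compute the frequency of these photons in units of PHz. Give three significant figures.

First convert: p = 0.13 keV/c = 6.9476e-26 kg·m/s.
Apply f = pc/h: f = 3.143e16 Hz.
Converting to PHz: f = 31.43 PHz ≈ 31.4 PHz.

31.4 PHz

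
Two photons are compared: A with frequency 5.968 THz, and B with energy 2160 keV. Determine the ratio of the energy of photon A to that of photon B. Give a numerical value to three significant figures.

1.14 × 10^-8

E_A = 3.954 × 10^-21 J (from frequency = 5.968 THz, via E = hf).
E_B = 3.461 × 10^-13 J (from energy = 2160 keV, via E given directly).
Ratio = 3.954 × 10^-21 / 3.461 × 10^-13 = 1.14 × 10^-8.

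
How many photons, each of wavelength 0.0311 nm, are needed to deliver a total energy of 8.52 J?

1.33e15 photons

Per-photon energy: E = 6.387e-15 J (from wavelength = 0.0311 nm).
N = E_total / E_photon = 8.52 J / 6.387e-15 J = 1.33e15.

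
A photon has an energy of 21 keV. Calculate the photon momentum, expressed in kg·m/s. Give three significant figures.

1.12e-23 kg·m/s

Convert to SI: E = 21 keV = 3.3646e-15 J.
Since p = E/c for a photon, p = 1.122e-23 kg·m/s.
So p ≈ 1.12e-23 kg·m/s.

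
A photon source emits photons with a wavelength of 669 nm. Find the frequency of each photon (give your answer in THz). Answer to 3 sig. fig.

In SI units: λ = 669 nm = 6.69e-7 m.
The photon relation is f = c/λ, giving f = 4.481e14 Hz.
Converting to THz: f = 448.1 THz ≈ 448 THz.

448 THz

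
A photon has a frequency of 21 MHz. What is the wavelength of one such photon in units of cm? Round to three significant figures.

1430 cm

In SI units: f = 21 MHz = 2.1e7 Hz.
Since λ = c/f for a photon, λ = 14.28 m.
Converting to cm: λ = 1428 cm ≈ 1430 cm.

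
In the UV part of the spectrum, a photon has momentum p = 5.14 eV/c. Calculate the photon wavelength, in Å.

First convert: p = 5.14 eV/c = 2.7470·10^-27 kg·m/s.
Apply λ = h/p: λ = 2.412·10^-7 m.
Converting to Å: λ = 2412 Å ≈ 2410 Å.

2410 Å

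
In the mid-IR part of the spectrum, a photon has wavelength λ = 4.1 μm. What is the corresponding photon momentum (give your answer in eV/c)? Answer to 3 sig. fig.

First convert: λ = 4.1 μm = 4.1e-6 m.
Since p = h/λ for a photon, p = 1.616e-28 kg·m/s.
Converting to eV/c: p = 0.3024 eV/c ≈ 0.302 eV/c.

0.302 eV/c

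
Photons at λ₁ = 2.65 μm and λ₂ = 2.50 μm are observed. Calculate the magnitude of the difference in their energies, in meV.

Using E = hc/λ: E₁ = 7.496 × 10^-20 J, E₂ = 7.946 × 10^-20 J.
|ΔE| = |7.496 × 10^-20 − 7.946 × 10^-20| = 4.50 × 10^-21 J = 28.1 meV.

28.1 meV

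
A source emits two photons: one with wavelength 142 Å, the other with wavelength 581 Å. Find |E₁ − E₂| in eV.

Using E = hc/λ: E₁ = 1.399 × 10^-17 J, E₂ = 3.419 × 10^-18 J.
|ΔE| = |1.399 × 10^-17 − 3.419 × 10^-18| = 1.06 × 10^-17 J = 66.0 eV.

66.0 eV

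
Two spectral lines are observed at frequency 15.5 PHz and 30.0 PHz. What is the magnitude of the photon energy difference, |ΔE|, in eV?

Using E = hf: E₁ = 1.027 × 10^-17 J, E₂ = 1.988 × 10^-17 J.
|ΔE| = |1.027 × 10^-17 − 1.988 × 10^-17| = 9.61 × 10^-18 J = 60.0 eV.

60.0 eV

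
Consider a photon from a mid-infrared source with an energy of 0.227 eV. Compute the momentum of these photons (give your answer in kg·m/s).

1.21e-28 kg·m/s

First convert: E = 0.227 eV = 3.6369e-20 J.
Apply p = E/c: p = 1.213e-28 kg·m/s.
So p ≈ 1.21e-28 kg·m/s.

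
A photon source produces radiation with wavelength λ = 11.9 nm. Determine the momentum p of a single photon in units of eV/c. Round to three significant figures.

104 eV/c

First convert: λ = 11.9 nm = 1.19e-8 m.
Since p = h/λ for a photon, p = 5.568e-26 kg·m/s.
Converting to eV/c: p = 104.2 eV/c ≈ 104 eV/c.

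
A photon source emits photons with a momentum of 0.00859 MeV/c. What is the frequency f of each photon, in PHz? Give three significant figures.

(h = 6.62607015 × 10^-34 J·s, c = 2.99792458 × 10^8 m/s, 1 eV = 1.602176634 × 10^-19 J.)
In SI units: p = 0.00859 MeV/c = 4.5907 × 10^-24 kg·m/s.
The photon relation is f = pc/h, giving f = 2.077 × 10^18 Hz.
Converting to PHz: f = 2077 PHz ≈ 2080 PHz.

2080 PHz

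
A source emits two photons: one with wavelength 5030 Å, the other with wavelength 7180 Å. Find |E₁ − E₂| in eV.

Using E = hc/λ: E₁ = 3.949e-19 J, E₂ = 2.767e-19 J.
|ΔE| = |3.949e-19 − 2.767e-19| = 1.18e-19 J = 0.738 eV.

0.738 eV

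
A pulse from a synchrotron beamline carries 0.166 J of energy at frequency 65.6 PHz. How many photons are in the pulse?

3.82e15 photons

Per-photon energy: E = 4.347e-17 J (from frequency = 65.6 PHz).
N = E_total / E_photon = 0.166 J / 4.347e-17 J = 3.82e15.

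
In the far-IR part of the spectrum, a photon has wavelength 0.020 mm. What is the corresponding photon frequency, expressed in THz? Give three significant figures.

15.0 THz

Use c = 2.99792458 × 10^8 m/s.
In SI units: λ = 0.020 mm = 2.0 × 10^-5 m.
The photon relation is f = c/λ, giving f = 1.499 × 10^13 Hz.
Converting to THz: f = 14.99 THz ≈ 15.0 THz.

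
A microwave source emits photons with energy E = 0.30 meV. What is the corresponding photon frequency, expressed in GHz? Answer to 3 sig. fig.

Take h = 6.62607015e-34 J·s, 1 eV = 1.602176634e-19 J.
First convert: E = 0.30 meV = 4.8065e-23 J.
Apply f = E/h: f = 7.254e10 Hz.
Converting to GHz: f = 72.54 GHz ≈ 72.5 GHz.

72.5 GHz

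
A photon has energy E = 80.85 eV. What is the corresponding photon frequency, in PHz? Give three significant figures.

19.5 PHz

Take h = 6.62607015 × 10^-34 J·s, 1 eV = 1.602176634 × 10^-19 J.
First convert: E = 80.85 eV = 1.2954 × 10^-17 J.
Apply f = E/h: f = 1.955 × 10^16 Hz.
Converting to PHz: f = 19.55 PHz ≈ 19.5 PHz.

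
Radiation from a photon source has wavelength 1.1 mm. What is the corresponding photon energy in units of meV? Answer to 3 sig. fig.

(h = 6.62607015e-34 J·s, c = 2.99792458e8 m/s, 1 eV = 1.602176634e-19 J.)
Convert to SI: λ = 1.1 mm = 0.0011 m.
Since E = hc/λ for a photon, E = 1.806e-22 J.
Converting to meV: E = 1.127 meV ≈ 1.13 meV.

1.13 meV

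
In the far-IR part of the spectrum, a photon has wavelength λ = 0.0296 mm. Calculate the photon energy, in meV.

41.9 meV

Convert to SI: λ = 0.0296 mm = 2.96e-5 m.
Apply E = hc/λ: E = 6.711e-21 J.
Converting to meV: E = 41.89 meV ≈ 41.9 meV.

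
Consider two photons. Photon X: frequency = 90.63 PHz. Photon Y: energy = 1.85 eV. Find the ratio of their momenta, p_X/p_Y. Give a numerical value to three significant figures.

p_X = 2.003 × 10^-25 kg·m/s (from frequency = 90.63 PHz, via p = hf/c).
p_Y = 9.887 × 10^-28 kg·m/s (from energy = 1.85 eV, via p = E/c).
Ratio = 2.003 × 10^-25 / 9.887 × 10^-28 = 203.

203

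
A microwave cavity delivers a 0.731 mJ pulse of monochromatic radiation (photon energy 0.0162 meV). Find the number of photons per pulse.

2.82 × 10^20 photons

Per-photon energy: E = 2.596 × 10^-24 J (from energy = 0.0162 meV).
N = E_total / E_photon = 7.31 × 10^-4 J / 2.596 × 10^-24 J = 2.82 × 10^20.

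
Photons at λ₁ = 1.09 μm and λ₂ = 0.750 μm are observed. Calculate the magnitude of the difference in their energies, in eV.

0.516 eV

Using E = hc/λ: E₁ = 1.822·10^-19 J, E₂ = 2.649·10^-19 J.
|ΔE| = |1.822·10^-19 − 2.649·10^-19| = 8.26·10^-20 J = 0.516 eV.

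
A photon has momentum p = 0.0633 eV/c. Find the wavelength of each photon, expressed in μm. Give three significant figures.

First convert: p = 0.0633 eV/c = 3.3829 × 10^-29 kg·m/s.
Apply λ = h/p: λ = 1.959 × 10^-5 m.
Converting to μm: λ = 19.59 μm ≈ 19.6 μm.

19.6 μm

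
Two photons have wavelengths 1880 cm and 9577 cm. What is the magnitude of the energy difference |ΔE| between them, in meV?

5.30e-5 meV

Using E = hc/λ: E₁ = 1.0566e-26 J, E₂ = 2.0742e-27 J.
|ΔE| = |1.0566e-26 − 2.0742e-27| = 8.49e-27 J = 5.30e-5 meV.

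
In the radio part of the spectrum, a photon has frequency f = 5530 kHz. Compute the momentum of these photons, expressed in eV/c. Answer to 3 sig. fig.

In SI units: f = 5530 kHz = 5.53e6 Hz.
For a photon p = hf/c, so p = 1.222e-35 kg·m/s.
Converting to eV/c: p = 2.287e-8 eV/c ≈ 2.29e-8 eV/c.

2.29e-8 eV/c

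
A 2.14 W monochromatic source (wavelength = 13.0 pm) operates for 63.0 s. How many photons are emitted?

8.82e15 photons

Total energy: E_total = P·t = 2.14 × 63.0 = 134.8 J.
Per-photon energy: E = 1.528e-14 J.
N = E_total / E_photon = 8.82e15.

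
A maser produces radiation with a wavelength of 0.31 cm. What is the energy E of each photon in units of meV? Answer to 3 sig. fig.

0.400 meV

First convert: λ = 0.31 cm = 0.0031 m.
The photon relation is E = hc/λ, giving E = 6.408e-23 J.
Converting to meV: E = 0.3999 meV ≈ 0.400 meV.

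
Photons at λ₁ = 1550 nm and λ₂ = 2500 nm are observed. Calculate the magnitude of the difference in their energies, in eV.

0.304 eV

Using E = hc/λ: E₁ = 1.282·10^-19 J, E₂ = 7.946·10^-20 J.
|ΔE| = |1.282·10^-19 − 7.946·10^-20| = 4.87·10^-20 J = 0.304 eV.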